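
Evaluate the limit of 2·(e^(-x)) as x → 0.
Direct substitution at x = 0 gives 2.

Final answer: 2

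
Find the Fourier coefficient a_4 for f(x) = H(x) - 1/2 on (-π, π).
a_4 = (1/π) ∫_{-π}^{π} f(x)·cos(4x) dx.
Evaluate the integral (use parity and integration by parts as needed): a_4 = 0.

Final answer: 0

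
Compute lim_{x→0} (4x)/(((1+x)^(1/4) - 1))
Both numerator and denominator → 0 as x → 0; this is a 0/0 indeterminate form.
Expand each to leading order near x = 0: numerator ~ 4·x, denominator ~ x/4.
The limit of the ratio is 16.

Final answer: 16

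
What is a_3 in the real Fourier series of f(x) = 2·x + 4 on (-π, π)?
a_3 = (1/π) ∫_{-π}^{π} f(x)·cos(3x) dx.
Evaluate the integral (use parity and integration by parts as needed): a_3 = 0.

Final answer: 0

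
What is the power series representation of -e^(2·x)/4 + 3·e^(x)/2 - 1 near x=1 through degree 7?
-e^(2)/4 - 1 + 3·e/2 + (-e^(2)/2 + 3·e/2)·(x - 1) + (-e^(2)/2 + 3·e/4)·(x - 1)^2 + (-e^(2)/3 + e/4)·(x - 1)^3 + (-e^(2)/6 + e/16)·(x - 1)^4 + (-e^(2)/15 + e/80)·(x - 1)^5 + (-e^(2)/45 + e/480)·(x - 1)^6 + (-2·e^(2)/315 + e/3360)·(x - 1)^7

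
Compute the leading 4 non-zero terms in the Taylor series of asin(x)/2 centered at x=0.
5·x^7/224 + 3·x^5/80 + x^3/12 + x/2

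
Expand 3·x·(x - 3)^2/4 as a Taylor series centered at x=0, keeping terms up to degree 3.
3·x^3/4 - 9·x^2/2 + 27·x/4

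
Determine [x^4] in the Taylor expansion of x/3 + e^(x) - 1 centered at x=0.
Expand to order 4: x/3 + e^(x) - 1 = x^4/24 + x^3/6 + x^2/2 + 4·x/3 + O(x^5).
The coefficient of x^4 is 1/24.

Final answer: 1/24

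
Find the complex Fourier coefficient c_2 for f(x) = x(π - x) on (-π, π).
Compute the real Fourier coefficients first: a_2 = -1, b_2 = -π.
Then c_2 = (a_2 − i·b_2)/2 = -1/2 + i·π/2.

Final answer: -1/2 + i·π/2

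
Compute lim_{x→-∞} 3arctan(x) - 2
Evaluate the dominant behaviour as x → -∞; each term tends to a finite value or vanishes.
Limit = -3·π/2 - 2.

Final answer: -3·π/2 - 2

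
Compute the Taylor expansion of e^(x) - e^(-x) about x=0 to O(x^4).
x^3/3 + 2·x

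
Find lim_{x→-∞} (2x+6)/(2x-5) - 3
Evaluate the dominant behaviour as x → -∞; each term tends to a finite value or vanishes.
Limit = -2.

Final answer: -2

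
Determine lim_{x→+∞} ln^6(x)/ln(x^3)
This is an ∞/∞ indeterminate form as x → +∞.
Write ln(x^3) = 3·ln(x), reducing the quotient to ln^5(x)/3 → ∞.
Limit = ∞.

Final answer: ∞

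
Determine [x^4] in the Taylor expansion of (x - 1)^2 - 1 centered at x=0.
Expand to order 4: (x - 1)^2 - 1 = x^2 - 2·x + O(x^5).
The coefficient of x^4 is 0.

Final answer: 0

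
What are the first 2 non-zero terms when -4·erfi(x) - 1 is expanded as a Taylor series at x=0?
-8·x/√(π) - 1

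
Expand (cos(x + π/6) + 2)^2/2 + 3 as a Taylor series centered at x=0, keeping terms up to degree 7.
x^7·(√(3)/2 + 2)^2·(1/(5040·(√(3)/2 + 2)) + √(3)/(160·(√(3)/2 + 2)^2))/2 + x^6·(√(3)/2 + 2)^2·(-29/(1440·(√(3)/2 + 2)^2) - √(3)/(720·(√(3)/2 + 2)))/2 + x^5·(√(3)/2 + 2)^2·(-√(3)/(16·(√(3)/2 + 2)^2) - 1/(120·(√(3)/2 + 2)))/2 + x^4·(√(3)/2 + 2)^2·(5/(48·(√(3)/2 + 2)^2) + √(3)/(24·(√(3)/2 + 2)))/2 + x^3·(√(3)/2 + 2)^2·(√(3)/(4·(√(3)/2 + 2)^2) + 1/(6·(√(3)/2 + 2)))/2 + x^2·(√(3)/2 + 2)^2·(-√(3)/(2·(√(3)/2 + 2)) + 1/(4·(√(3)/2 + 2)^2))/2 + x·(-1 - √(3)/4) + 3 + (√(3)/2 + 2)^2/2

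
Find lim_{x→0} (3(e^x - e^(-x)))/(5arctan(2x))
Both numerator and denominator → 0 as x → 0; this is a 0/0 indeterminate form.
Expand each to leading order near x = 0: numerator ~ 6·x, denominator ~ 10·x.
The limit of the ratio is 3/5.

Final answer: 3/5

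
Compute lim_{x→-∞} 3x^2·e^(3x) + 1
The product is a 0·∞ indeterminate form at x → -∞.
Rewrite the product as 3x^2 / e^(-3x) (an ∞/∞ form) and apply L'Hôpital, or use the standard hierarchy e^(3|x|) ≫ |x^2| as x → -∞.
The indeterminate product → 0, so the limit = 1.

Final answer: 1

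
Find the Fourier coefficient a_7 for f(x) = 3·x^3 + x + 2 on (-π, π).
a_7 = (1/π) ∫_{-π}^{π} f(x)·cos(7x) dx.
Evaluate the integral (use parity and integration by parts as needed): a_7 = 0.

Final answer: 0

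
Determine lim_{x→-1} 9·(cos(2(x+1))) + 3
Direct substitution at x = -1 gives 12.

Final answer: 12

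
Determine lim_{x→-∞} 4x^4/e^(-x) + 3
The quotient is an ∞/∞ indeterminate form as x → -∞.
Compare growth rates of the dominant terms (exponentials ≫ polynomials ≫ logarithms), or apply L'Hôpital's rule; the quotient → 0.
Adding the constant: 0 + 3 = 3. Limit = 3.

Final answer: 3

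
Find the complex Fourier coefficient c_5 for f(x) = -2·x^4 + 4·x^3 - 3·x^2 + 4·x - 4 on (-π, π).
Compute the real Fourier coefficients first: a_5 = 204/625 + 16·π^2/25, b_5 = 152/125 + 8·π^2/5.
Then c_5 = (a_5 − i·b_5)/2 = 102/625 + 8·π^2/25 - 4·i·π^2/5 - 76·i/125.

Final answer: 102/625 + 8·π^2/25 - 4·i·π^2/5 - 76·i/125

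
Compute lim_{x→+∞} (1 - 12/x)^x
As x → +∞: this is the defining limit (1 - 12/x)^x → e^(-12).
Limit = e^(-12).

Final answer: e^(-12)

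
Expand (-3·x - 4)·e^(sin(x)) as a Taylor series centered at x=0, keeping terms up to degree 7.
-23·x^7/720 + 13·x^6/60 + 77·x^5/120 + x^4/2 - 3·x^3/2 - 5·x^2 - 7·x - 4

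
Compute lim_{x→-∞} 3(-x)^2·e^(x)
This is a 0·∞ indeterminate form at x → -∞.
Rewrite the product as 3(-x)^2 / e^(-x) (an ∞/∞ form) and apply L'Hôpital, or use the standard hierarchy e^(|x|) ≫ |(-x)^2| as x → -∞.
The indeterminate product → 0, so the limit = 0.

Final answer: 0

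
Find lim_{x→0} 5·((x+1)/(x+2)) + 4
Direct substitution at x = 0 gives 13/2.

Final answer: 13/2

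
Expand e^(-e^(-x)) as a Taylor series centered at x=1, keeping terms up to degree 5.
e^(-e^(-1)) + e^(-1)·e^(-e^(-1))·(x - 1) + (1 - e)·e^(-2)·e^(-e^(-1))·(x - 1)^2/2 + (-3·e + 1 + e^(2))·e^(-3)·e^(-e^(-1))·(x - 1)^3/6 + (-e^(3) - 6·e + 1 + 7·e^(2))·e^(-4)·e^(-e^(-1))·(x - 1)^4/24 + (-15·e^(3) - 10·e + 1 + e^(4) + 25·e^(2))·e^(-5)·e^(-e^(-1))·(x - 1)^5/120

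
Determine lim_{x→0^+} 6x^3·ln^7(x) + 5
The product is a 0·∞ indeterminate form at x → 0⁺.
Rewrite the product as 6·ln^7(x) / x^(-3) and apply L'Hôpital, or use the standard hierarchy x^(-3) ≫ |ln x|^7 as x → 0⁺.
The indeterminate product → 0, so the limit = 5.

Final answer: 5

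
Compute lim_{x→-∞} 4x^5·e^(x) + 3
The product is a 0·∞ indeterminate form at x → -∞.
Rewrite the product as 4x^5 / e^(-x) (an ∞/∞ form) and apply L'Hôpital, or use the standard hierarchy e^(|x|) ≫ |x^5| as x → -∞.
The indeterminate product → 0, so the limit = 3.

Final answer: 3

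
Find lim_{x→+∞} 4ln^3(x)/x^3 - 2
The quotient is an ∞/∞ indeterminate form as x → +∞.
The polynomial denominator x^3 dominates the logarithmic numerator (any positive power of x ≫ ln^3(x) as x → ∞), so the quotient → 0.
Adding the constant: 0 - 2 = -2. Limit = -2.

Final answer: -2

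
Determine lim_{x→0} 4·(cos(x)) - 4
Direct substitution at x = 0 gives 0.

Final answer: 0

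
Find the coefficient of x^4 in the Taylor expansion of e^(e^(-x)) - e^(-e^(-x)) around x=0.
Expand to order 4: e^(e^(-x)) - e^(-e^(-x)) = x^4·(-e^(-1)/24 + 5·e/8) + x^3·(-5·e/6 + e^(-1)/6) + e·x^2 + x·(-e - e^(-1)) - e^(-1) + e + O(x^5).
The coefficient of x^4 is -e^(-1)/24 + 5·e/8.

Final answer: -e^(-1)/24 + 5·e/8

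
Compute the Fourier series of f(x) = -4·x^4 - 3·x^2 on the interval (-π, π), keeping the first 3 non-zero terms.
(-180 + 32·π^2)·cos(x) + (9 - 8·π^2)·cos(2·x) - 4·π^4/5 - π^2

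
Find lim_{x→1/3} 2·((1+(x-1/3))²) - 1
Direct substitution at x = 1/3 gives 1.

Final answer: 1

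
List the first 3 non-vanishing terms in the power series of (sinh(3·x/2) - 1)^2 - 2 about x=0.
9·x^2/4 - 3·x - 1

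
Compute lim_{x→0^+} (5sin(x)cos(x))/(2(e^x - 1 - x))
Both numerator and denominator → 0 as x → 0^+; this is a 0/0 indeterminate form.
Expand each to leading order near x = 0: numerator ~ 5·x, denominator ~ x^2.
The limit of the ratio is ∞.

Final answer: ∞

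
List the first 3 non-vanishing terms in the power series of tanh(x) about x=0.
2·x^5/15 - x^3/3 + x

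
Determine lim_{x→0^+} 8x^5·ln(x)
This is a 0·∞ indeterminate form at x → 0⁺.
Rewrite the product as 8·ln(x) / x^(-5) and apply L'Hôpital, or use the standard hierarchy x^(-5) ≫ |ln x| as x → 0⁺.
The indeterminate product → 0, so the limit = 0.

Final answer: 0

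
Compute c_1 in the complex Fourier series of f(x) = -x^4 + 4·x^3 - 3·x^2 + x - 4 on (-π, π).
Compute the real Fourier coefficients first: a_1 = -36 + 8·π^2, b_1 = -46 + 8·π^2.
Then c_1 = (a_1 − i·b_1)/2 = -18 + 4·π^2 - 4·i·π^2 + 23·i.

Final answer: -18 + 4·π^2 - 4·i·π^2 + 23·i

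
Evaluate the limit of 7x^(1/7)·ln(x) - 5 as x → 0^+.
The product is a 0·∞ indeterminate form at x → 0⁺.
Rewrite the product as 7·ln(x) / x^(-1/7) and apply L'Hôpital, or use the standard hierarchy x^(-1/7) ≫ |ln x| as x → 0⁺.
The indeterminate product → 0, so the limit = -5.

Final answer: -5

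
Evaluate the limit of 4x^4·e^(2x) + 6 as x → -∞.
The product is a 0·∞ indeterminate form at x → -∞.
Rewrite the product as 4x^4 / e^(-2x) (an ∞/∞ form) and apply L'Hôpital, or use the standard hierarchy e^(2|x|) ≫ |x^4| as x → -∞.
The indeterminate product → 0, so the limit = 6.

Final answer: 6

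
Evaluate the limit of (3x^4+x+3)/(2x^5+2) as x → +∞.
This is an ∞/∞ indeterminate form as x → +∞.
Divide numerator and denominator by x^5 and let the lower-order terms vanish; the numerator's degree 4 is below the denominator's degree 5, so the quotient → 0.
Limit = 0.

Final answer: 0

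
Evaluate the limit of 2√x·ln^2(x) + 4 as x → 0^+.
The product is a 0·∞ indeterminate form at x → 0⁺.
Rewrite the product as 2·ln^2(x) / x^(-1/2) and apply L'Hôpital, or use the standard hierarchy x^(-1/2) ≫ |ln x|^2 as x → 0⁺.
The indeterminate product → 0, so the limit = 4.

Final answer: 4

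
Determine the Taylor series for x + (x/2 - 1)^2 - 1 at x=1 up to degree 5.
1/4 + (x - 1)/2 + (x - 1)^2/4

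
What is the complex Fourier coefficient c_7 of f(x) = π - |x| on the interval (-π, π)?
Compute the real Fourier coefficients first: a_7 = 4/(49·π), b_7 = 0.
Then c_7 = (a_7 − i·b_7)/2 = 2/(49·π).

Final answer: 2/(49·π)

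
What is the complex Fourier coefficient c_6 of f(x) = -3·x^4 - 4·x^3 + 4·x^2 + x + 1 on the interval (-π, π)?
Compute the real Fourier coefficients first: a_6 = 5/9 - 2·π^2/3, b_6 = -5/9 + 4·π^2/3.
Then c_6 = (a_6 − i·b_6)/2 = -π^2/3 + 5/18 - 2·i·π^2/3 + 5·i/18.

Final answer: -π^2/3 + 5/18 - 2·i·π^2/3 + 5·i/18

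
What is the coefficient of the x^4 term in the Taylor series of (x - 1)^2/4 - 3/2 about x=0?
Expand to order 4: (x - 1)^2/4 - 3/2 = x^2/4 - x/2 - 5/4 + O(x^5).
The coefficient of x^4 is 0.

Final answer: 0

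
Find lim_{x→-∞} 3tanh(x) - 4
Evaluate the dominant behaviour as x → -∞; each term tends to a finite value or vanishes.
Limit = -7.

Final answer: -7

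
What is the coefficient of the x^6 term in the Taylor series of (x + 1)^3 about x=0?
Expand to order 6: (x + 1)^3 = x^3 + 3·x^2 + 3·x + 1 + O(x^7).
The coefficient of x^6 is 0.

Final answer: 0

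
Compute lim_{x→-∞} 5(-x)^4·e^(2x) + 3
The product is a 0·∞ indeterminate form at x → -∞.
Rewrite the product as 5(-x)^4 / e^(-2x) (an ∞/∞ form) and apply L'Hôpital, or use the standard hierarchy e^(2|x|) ≫ |(-x)^4| as x → -∞.
The indeterminate product → 0, so the limit = 3.

Final answer: 3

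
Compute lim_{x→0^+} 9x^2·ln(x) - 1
The product is a 0·∞ indeterminate form at x → 0⁺.
Rewrite the product as 9·ln(x) / x^(-2) and apply L'Hôpital, or use the standard hierarchy x^(-2) ≫ |ln x| as x → 0⁺.
The indeterminate product → 0, so the limit = -1.

Final answer: -1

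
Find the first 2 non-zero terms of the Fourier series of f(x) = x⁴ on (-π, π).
(48 - 8·π^2)·cos(x) + π^4/5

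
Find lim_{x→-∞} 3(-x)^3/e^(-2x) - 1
The quotient is an ∞/∞ indeterminate form as x → -∞.
Compare growth rates of the dominant terms (exponentials ≫ polynomials ≫ logarithms), or apply L'Hôpital's rule; the quotient → 0.
Adding the constant: 0 - 1 = -1. Limit = -1.

Final answer: -1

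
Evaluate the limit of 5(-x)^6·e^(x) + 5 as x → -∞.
The product is a 0·∞ indeterminate form at x → -∞.
Rewrite the product as 5(-x)^6 / e^(-x) (an ∞/∞ form) and apply L'Hôpital, or use the standard hierarchy e^(|x|) ≫ |(-x)^6| as x → -∞.
The indeterminate product → 0, so the limit = 5.

Final answer: 5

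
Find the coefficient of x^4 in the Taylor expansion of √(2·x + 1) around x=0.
Expand to order 4: √(2·x + 1) = -5·x^4/8 + x^3/2 - x^2/2 + x + 1 + O(x^5).
The coefficient of x^4 is -5/8.

Final answer: -5/8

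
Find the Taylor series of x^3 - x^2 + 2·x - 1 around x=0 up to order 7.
x^3 - x^2 + 2·x - 1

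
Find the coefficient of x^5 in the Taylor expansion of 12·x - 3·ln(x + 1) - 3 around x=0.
Expand to order 5: 12·x - 3·ln(x + 1) - 3 = -3·x^5/5 + 3·x^4/4 - x^3 + 3·x^2/2 + 9·x - 3 + O(x^6).
The coefficient of x^5 is -3/5.

Final answer: -3/5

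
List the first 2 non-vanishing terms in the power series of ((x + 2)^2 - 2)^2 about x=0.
16·x + 4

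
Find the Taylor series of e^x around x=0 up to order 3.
x^3/6 + x^2/2 + x + 1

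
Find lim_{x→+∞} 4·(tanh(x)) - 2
Evaluate the dominant behaviour as x → +∞; each term tends to a finite value or vanishes.
Limit = 2.

Final answer: 2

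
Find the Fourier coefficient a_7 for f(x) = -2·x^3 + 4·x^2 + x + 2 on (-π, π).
a_7 = (1/π) ∫_{-π}^{π} f(x)·cos(7x) dx.
Evaluate the integral (use parity and integration by parts as needed): a_7 = -16/49.

Final answer: -16/49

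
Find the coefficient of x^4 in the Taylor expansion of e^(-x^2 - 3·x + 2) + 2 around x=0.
-5·e^(2)/8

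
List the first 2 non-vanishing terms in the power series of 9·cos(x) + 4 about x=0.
13 - 9·x^2/2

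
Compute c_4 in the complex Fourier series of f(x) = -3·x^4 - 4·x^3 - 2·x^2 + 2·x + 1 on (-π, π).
Compute the real Fourier coefficients first: a_4 = 1/16 - 3·π^2/2, b_4 = -7/4 + 2·π^2.
Then c_4 = (a_4 − i·b_4)/2 = -3·π^2/4 + 1/32 - i·π^2 + 7·i/8.

Final answer: -3·π^2/4 + 1/32 - i·π^2 + 7·i/8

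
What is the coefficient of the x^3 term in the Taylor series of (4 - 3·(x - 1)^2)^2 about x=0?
Expand to order 3: (4 - 3·(x - 1)^2)^2 = -36·x^3 + 30·x^2 + 12·x + 1 + O(x^4).
The coefficient of x^3 is -36.

Final answer: -36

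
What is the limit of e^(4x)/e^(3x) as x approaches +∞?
This is an ∞/∞ indeterminate form as x → +∞.
Rewrite e^(4x)/e^(3x) = e^((4−3)x) = e^(x); the exponent coefficient is 1 > 0 so e^(x) → ∞.
Limit = ∞.

Final answer: ∞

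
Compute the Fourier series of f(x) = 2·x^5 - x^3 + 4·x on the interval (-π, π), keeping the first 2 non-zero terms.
(-82·π^2 + 4·π^4 + 500)·sin(x) + (-2·π^4 - 41/2 + 11·π^2)·sin(2·x)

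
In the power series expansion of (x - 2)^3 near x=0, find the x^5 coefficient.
Expand to order 5: (x - 2)^3 = x^3 - 6·x^2 + 12·x - 8 + O(x^6).
The coefficient of x^5 is 0.

Final answer: 0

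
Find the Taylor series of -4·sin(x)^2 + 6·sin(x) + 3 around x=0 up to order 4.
4·x^4/3 - x^3 - 4·x^2 + 6·x + 3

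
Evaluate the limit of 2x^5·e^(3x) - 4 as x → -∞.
The product is a 0·∞ indeterminate form at x → -∞.
Rewrite the product as 2x^5 / e^(-3x) (an ∞/∞ form) and apply L'Hôpital, or use the standard hierarchy e^(3|x|) ≫ |x^5| as x → -∞.
The indeterminate product → 0, so the limit = -4.

Final answer: -4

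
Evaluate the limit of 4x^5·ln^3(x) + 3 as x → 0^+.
The product is a 0·∞ indeterminate form at x → 0⁺.
Rewrite the product as 4·ln^3(x) / x^(-5) and apply L'Hôpital, or use the standard hierarchy x^(-5) ≫ |ln x|^3 as x → 0⁺.
The indeterminate product → 0, so the limit = 3.

Final answer: 3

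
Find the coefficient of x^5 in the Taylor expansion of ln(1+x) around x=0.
Expand to order 5: ln(1+x) = x^5/5 - x^4/4 + x^3/3 - x^2/2 + x + O(x^6).
The coefficient of x^5 is 1/5.

Final answer: 1/5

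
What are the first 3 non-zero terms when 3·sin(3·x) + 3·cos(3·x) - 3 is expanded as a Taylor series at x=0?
-27·x^3/2 - 27·x^2/2 + 9·x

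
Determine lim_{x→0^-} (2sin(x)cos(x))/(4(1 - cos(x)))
Both numerator and denominator → 0 as x → 0^-; this is a 0/0 indeterminate form.
Expand each to leading order near x = 0: numerator ~ 2·x, denominator ~ 2·x^2.
The limit of the ratio is -∞.

Final answer: -∞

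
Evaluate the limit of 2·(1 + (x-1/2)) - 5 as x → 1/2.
Direct substitution at x = 1/2 gives -3.

Final answer: -3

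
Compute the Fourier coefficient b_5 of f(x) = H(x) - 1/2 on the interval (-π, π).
b_5 = (1/π) ∫_{-π}^{π} f(x)·sin(5x) dx.
Evaluate the integral (use parity and integration by parts as needed): b_5 = 2/(5·π).

Final answer: 2/(5·π)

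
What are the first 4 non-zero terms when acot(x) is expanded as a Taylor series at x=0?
-x^5/5 + x^3/3 - x + π/2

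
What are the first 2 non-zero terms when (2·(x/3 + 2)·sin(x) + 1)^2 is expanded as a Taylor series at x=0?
8·x + 1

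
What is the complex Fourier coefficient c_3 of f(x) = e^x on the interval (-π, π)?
Compute the real Fourier coefficients first: a_3 = (1 - e^(2·π))·e^(-π)/(10·π), b_3 = (-3 + 3·e^(2·π))·e^(-π)/(10·π).
Then c_3 = (a_3 − i·b_3)/2 = -e^(π)/(20·π) + e^(-π)/(20·π) - 3·i·e^(π)/(20·π) + 3·i·e^(-π)/(20·π).

Final answer: -e^(π)/(20·π) + e^(-π)/(20·π) - 3·i·e^(π)/(20·π) + 3·i·e^(-π)/(20·π)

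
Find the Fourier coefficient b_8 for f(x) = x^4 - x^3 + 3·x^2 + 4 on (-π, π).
b_8 = (1/π) ∫_{-π}^{π} f(x)·sin(8x) dx.
Evaluate the integral (use parity and integration by parts as needed): b_8 = -3/128 + π^2/4.

Final answer: -3/128 + π^2/4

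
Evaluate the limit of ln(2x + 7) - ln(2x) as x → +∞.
This is an ∞ − ∞ indeterminate form.
Combine the logarithms: ln(2x+7) − ln(2x) = ln((2x+7)/(2x)) = ln(1 + 7/(2x)) → ln(1) = 0.
Limit = 0.

Final answer: 0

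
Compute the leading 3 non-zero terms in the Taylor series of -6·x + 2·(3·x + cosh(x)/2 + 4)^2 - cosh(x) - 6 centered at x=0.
22·x^2 + 48·x + 67/2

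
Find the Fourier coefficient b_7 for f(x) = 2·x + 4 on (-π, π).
b_7 = (1/π) ∫_{-π}^{π} f(x)·sin(7x) dx.
Evaluate the integral (use parity and integration by parts as needed): b_7 = 4/7.

Final answer: 4/7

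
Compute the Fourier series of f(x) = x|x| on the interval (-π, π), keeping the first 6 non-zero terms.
(-8 + 2·π^2)·sin(x)/π - π·sin(2·x) + (-8 + 18·π^2)·sin(3·x)/(27·π) - π·sin(4·x)/2 + (-8 + 50·π^2)·sin(5·x)/(125·π) - π·sin(6·x)/3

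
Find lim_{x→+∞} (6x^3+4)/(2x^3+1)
This is an ∞/∞ indeterminate form as x → +∞.
Divide numerator and denominator by x^3 and let the lower-order terms vanish; the leading terms give 6/2 = 3.
Limit = 3.

Final answer: 3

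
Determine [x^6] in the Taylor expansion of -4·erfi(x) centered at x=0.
Expand to order 6: -4·erfi(x) = -4·x^5/(5·√(π)) - 8·x^3/(3·√(π)) - 8·x/√(π) + O(x^7).
The coefficient of x^6 is 0.

Final answer: 0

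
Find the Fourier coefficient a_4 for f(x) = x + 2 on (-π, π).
a_4 = (1/π) ∫_{-π}^{π} f(x)·cos(4x) dx.
Evaluate the integral (use parity and integration by parts as needed): a_4 = 0.

Final answer: 0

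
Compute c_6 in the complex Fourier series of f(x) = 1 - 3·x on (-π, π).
Compute the real Fourier coefficients first: a_6 = 0, b_6 = 1.
Then c_6 = (a_6 − i·b_6)/2 = -i/2.

Final answer: -i/2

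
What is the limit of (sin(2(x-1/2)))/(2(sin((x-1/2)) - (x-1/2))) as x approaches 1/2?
Both numerator and denominator → 0 as x → 1/2; this is a 0/0 indeterminate form.
Expand each to leading order near x = 1/2: numerator ~ 2·(x - 1/2), denominator ~ -(x - 1/2)^3/3.
The limit of the ratio is -∞.

Final answer: -∞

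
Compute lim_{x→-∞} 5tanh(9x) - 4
Evaluate the dominant behaviour as x → -∞; each term tends to a finite value or vanishes.
Limit = -9.

Final answer: -9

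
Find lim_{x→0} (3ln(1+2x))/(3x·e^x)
Both numerator and denominator → 0 as x → 0; this is a 0/0 indeterminate form.
Expand each to leading order near x = 0: numerator ~ 6·x, denominator ~ 3·x.
The limit of the ratio is 2.

Final answer: 2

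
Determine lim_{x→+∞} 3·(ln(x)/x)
Evaluate the dominant behaviour as x → +∞; each term tends to a finite value or vanishes.
Limit = 0.

Final answer: 0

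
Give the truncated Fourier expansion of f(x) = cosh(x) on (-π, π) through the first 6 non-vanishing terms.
-cos(x)·sinh(π)/π + 2·cos(2·x)·sinh(π)/(5·π) - cos(3·x)·sinh(π)/(5·π) + 2·cos(4·x)·sinh(π)/(17·π) - cos(5·x)·sinh(π)/(13·π) + sinh(π)/π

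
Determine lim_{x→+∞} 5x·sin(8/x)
As x → +∞: let u = 8/x → 0⁺; then 5·x·sin(8/x) = 5·8·sin(u)/u → 5·8·1 = 40.
Limit = 40.

Final answer: 40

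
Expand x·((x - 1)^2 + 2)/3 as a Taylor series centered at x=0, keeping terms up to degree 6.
x^3/3 - 2·x^2/3 + x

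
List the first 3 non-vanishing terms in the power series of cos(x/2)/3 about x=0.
x^4/1152 - x^2/24 + 1/3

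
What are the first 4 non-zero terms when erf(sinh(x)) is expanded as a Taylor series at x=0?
17·x^7/(360·√(π)) - 7·x^5/(60·√(π)) - x^3/(3·√(π)) + 2·x/√(π)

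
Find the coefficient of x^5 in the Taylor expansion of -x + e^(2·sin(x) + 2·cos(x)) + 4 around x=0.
Expand to order 5: -x + e^(2·sin(x) + 2·cos(x)) + 4 = -13·x^5·e^(2)/60 - 17·x^4·e^(2)/12 - x^3·e^(2) + x^2·e^(2) + x·(-1 + 2·e^(2)) + 4 + e^(2) + O(x^6).
The coefficient of x^5 is -13·e^(2)/60.

Final answer: -13·e^(2)/60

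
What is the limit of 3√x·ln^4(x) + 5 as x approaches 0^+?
The product is a 0·∞ indeterminate form at x → 0⁺.
Rewrite the product as 3·ln^4(x) / x^(-1/2) and apply L'Hôpital, or use the standard hierarchy x^(-1/2) ≫ |ln x|^4 as x → 0⁺.
The indeterminate product → 0, so the limit = 5.

Final answer: 5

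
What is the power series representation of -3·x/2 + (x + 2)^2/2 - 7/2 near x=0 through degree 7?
x^2/2 + x/2 - 3/2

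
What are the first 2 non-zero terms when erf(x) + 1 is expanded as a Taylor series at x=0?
2·x/√(π) + 1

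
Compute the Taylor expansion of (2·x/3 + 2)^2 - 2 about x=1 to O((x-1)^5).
46/9 + 32·(x - 1)/9 + 4·(x - 1)^2/9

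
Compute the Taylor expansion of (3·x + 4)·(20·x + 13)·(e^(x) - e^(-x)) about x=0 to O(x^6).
313·x^5/15 + 119·x^4/3 + 412·x^3/3 + 238·x^2 + 104·x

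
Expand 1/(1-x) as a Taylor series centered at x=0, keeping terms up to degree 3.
x^3 + x^2 + x + 1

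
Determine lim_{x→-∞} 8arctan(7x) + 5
Evaluate the dominant behaviour as x → -∞; each term tends to a finite value or vanishes.
Limit = 5 - 4·π.

Final answer: 5 - 4·π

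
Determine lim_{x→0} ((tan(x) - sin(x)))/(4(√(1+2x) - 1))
Both numerator and denominator → 0 as x → 0; this is a 0/0 indeterminate form.
Expand each to leading order near x = 0: numerator ~ x^3/2, denominator ~ 4·x.
The limit of the ratio is 0.

Final answer: 0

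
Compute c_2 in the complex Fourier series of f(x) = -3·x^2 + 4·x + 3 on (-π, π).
Compute the real Fourier coefficients first: a_2 = -3, b_2 = -4.
Then c_2 = (a_2 − i·b_2)/2 = -3/2 + 2·i.

Final answer: -3/2 + 2·i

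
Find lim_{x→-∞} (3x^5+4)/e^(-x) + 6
The quotient is an ∞/∞ indeterminate form as x → -∞.
Compare growth rates of the dominant terms (exponentials ≫ polynomials ≫ logarithms), or apply L'Hôpital's rule; the quotient → 0.
Adding the constant: 0 + 6 = 6. Limit = 6.

Final answer: 6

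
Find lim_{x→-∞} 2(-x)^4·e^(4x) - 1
The product is a 0·∞ indeterminate form at x → -∞.
Rewrite the product as 2(-x)^4 / e^(-4x) (an ∞/∞ form) and apply L'Hôpital, or use the standard hierarchy e^(4|x|) ≫ |(-x)^4| as x → -∞.
The indeterminate product → 0, so the limit = -1.

Final answer: -1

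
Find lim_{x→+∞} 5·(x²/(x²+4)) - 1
Evaluate the dominant behaviour as x → +∞; each term tends to a finite value or vanishes.
Limit = 4.

Final answer: 4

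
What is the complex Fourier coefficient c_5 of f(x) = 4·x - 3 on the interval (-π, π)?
Compute the real Fourier coefficients first: a_5 = 0, b_5 = 8/5.
Then c_5 = (a_5 − i·b_5)/2 = -4·i/5.

Final answer: -4·i/5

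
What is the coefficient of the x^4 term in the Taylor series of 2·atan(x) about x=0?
Expand to order 4: 2·atan(x) = -2·x^3/3 + 2·x + O(x^5).
The coefficient of x^4 is 0.

Final answer: 0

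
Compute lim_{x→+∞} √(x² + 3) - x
This is an ∞ − ∞ indeterminate form.
Multiply and divide by the conjugate √(x²+3) + x; the x² terms cancel, leaving 3/(√(x²+3)+x) → 0.
Limit = 0.

Final answer: 0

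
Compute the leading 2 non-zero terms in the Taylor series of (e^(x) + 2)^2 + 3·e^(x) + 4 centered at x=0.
9·x + 16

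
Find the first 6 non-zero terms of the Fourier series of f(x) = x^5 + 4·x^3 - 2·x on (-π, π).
(-32·π^2 + 188 + 2·π^4)·sin(x) + (-π^4 + 1/2 + π^2)·sin(2·x) + (-172/81 + 32·π^2/27 + 2·π^4/3)·sin(3·x) + (-π^4/2 - 11·π^2/8 + 97/64)·sin(4·x) + (-692/625 + 32·π^2/25 + 2·π^4/5)·sin(5·x) + (-π^4/3 - 31·π^2/27 + 139/162)·sin(6·x)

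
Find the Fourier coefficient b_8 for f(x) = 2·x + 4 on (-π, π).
b_8 = (1/π) ∫_{-π}^{π} f(x)·sin(8x) dx.
Evaluate the integral (use parity and integration by parts as needed): b_8 = -1/2.

Final answer: -1/2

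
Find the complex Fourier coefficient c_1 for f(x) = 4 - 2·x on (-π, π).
Compute the real Fourier coefficients first: a_1 = 0, b_1 = -4.
Then c_1 = (a_1 − i·b_1)/2 = 2·i.

Final answer: 2·i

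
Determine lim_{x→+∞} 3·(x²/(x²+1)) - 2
Evaluate the dominant behaviour as x → +∞; each term tends to a finite value or vanishes.
Limit = 1.

Final answer: 1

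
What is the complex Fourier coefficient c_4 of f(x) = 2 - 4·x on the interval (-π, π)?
Compute the real Fourier coefficients first: a_4 = 0, b_4 = 2.
Then c_4 = (a_4 − i·b_4)/2 = -i.

Final answer: -i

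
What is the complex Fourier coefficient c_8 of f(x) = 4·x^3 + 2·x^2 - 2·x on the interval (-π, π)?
Compute the real Fourier coefficients first: a_8 = 1/8, b_8 = 19/32 - π^2.
Then c_8 = (a_8 − i·b_8)/2 = 1/16 - 19·i/64 + i·π^2/2.

Final answer: 1/16 - 19·i/64 + i·π^2/2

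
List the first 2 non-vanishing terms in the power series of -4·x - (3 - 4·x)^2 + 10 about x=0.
20·x + 1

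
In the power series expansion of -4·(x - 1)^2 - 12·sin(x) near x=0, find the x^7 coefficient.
Expand to order 7: -4·(x - 1)^2 - 12·sin(x) = x^7/420 - x^5/10 + 2·x^3 - 4·x^2 - 4·x - 4 + O(x^8).
The coefficient of x^7 is 1/420.

Final answer: 1/420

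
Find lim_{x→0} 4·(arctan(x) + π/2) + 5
Direct substitution at x = 0 gives 5 + 2·π.

Final answer: 5 + 2·π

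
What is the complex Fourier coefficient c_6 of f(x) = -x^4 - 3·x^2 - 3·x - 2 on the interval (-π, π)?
Compute the real Fourier coefficients first: a_6 = -2·π^2/9 - 8/27, b_6 = 1.
Then c_6 = (a_6 − i·b_6)/2 = -π^2/9 - 4/27 - i/2.

Final answer: -π^2/9 - 4/27 - i/2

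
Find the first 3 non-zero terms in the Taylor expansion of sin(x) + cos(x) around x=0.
-x^2/2 + x + 1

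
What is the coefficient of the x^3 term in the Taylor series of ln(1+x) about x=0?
Expand to order 3: ln(1+x) = x^3/3 - x^2/2 + x + O(x^4).
The coefficient of x^3 is 1/3.

Final answer: 1/3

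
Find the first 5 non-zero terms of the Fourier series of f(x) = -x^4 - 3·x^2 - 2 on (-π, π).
(-36 + 8·π^2)·cos(x) - 2·π^2·cos(2·x) + (20/27 + 8·π^2/9)·cos(3·x) + (-π^2/2 - 9/16)·cos(4·x) - π^4/5 - π^2 - 2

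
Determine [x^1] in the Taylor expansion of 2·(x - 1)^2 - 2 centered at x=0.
Expand to order 1: 2·(x - 1)^2 - 2 = -4·x + O(x^2).
The coefficient of x^1 is -4.

Final answer: -4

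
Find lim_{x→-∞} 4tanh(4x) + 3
Evaluate the dominant behaviour as x → -∞; each term tends to a finite value or vanishes.
Limit = -1.

Final answer: -1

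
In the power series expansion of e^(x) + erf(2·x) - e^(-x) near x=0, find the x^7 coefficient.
Expand to order 7: e^(x) + erf(2·x) - e^(-x) = x^7·(1/2520 - 128/(21·√(π))) + x^5·(1/60 + 32/(5·√(π))) + x^3·(1/3 - 16/(3·√(π))) + x·(2 + 4/√(π)) + O(x^8).
The coefficient of x^7 is 1/2520 - 128/(21·√(π)).

Final answer: 1/2520 - 128/(21·√(π))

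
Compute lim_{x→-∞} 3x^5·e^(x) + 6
The product is a 0·∞ indeterminate form at x → -∞.
Rewrite the product as 3x^5 / e^(-x) (an ∞/∞ form) and apply L'Hôpital, or use the standard hierarchy e^(|x|) ≫ |x^5| as x → -∞.
The indeterminate product → 0, so the limit = 6.

Final answer: 6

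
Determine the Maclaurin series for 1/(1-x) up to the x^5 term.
x^5 + x^4 + x^3 + x^2 + x + 1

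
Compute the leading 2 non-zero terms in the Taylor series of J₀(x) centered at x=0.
1 - x^2/4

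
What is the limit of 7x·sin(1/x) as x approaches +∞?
As x → +∞: let u = 1/x → 0⁺; then 7·x·sin(1/x) = 7·1·sin(u)/u → 7·1·1 = 7.
Limit = 7.

Final answer: 7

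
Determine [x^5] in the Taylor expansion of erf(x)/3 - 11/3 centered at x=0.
Expand to order 5: erf(x)/3 - 11/3 = x^5/(15·√(π)) - 2·x^3/(9·√(π)) + 2·x/(3·√(π)) - 11/3 + O(x^6).
The coefficient of x^5 is 1/(15·√(π)).

Final answer: 1/(15·√(π))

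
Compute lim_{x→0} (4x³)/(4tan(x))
Both numerator and denominator → 0 as x → 0; this is a 0/0 indeterminate form.
Expand each to leading order near x = 0: numerator ~ 4·x^3, denominator ~ 4·x.
The limit of the ratio is 0.

Final answer: 0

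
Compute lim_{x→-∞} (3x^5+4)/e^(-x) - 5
The quotient is an ∞/∞ indeterminate form as x → -∞.
Compare growth rates of the dominant terms (exponentials ≫ polynomials ≫ logarithms), or apply L'Hôpital's rule; the quotient → 0.
Adding the constant: 0 - 5 = -5. Limit = -5.

Final answer: -5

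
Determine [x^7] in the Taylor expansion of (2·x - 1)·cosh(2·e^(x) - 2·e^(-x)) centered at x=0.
1184/45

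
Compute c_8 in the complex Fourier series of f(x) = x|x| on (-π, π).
Compute the real Fourier coefficients first: a_8 = 0, b_8 = -π/4.
Then c_8 = (a_8 − i·b_8)/2 = i·π/8.

Final answer: i·π/8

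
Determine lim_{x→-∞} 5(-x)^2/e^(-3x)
This is an ∞/∞ indeterminate form as x → -∞.
Compare growth rates of the dominant terms (exponentials ≫ polynomials ≫ logarithms), or apply L'Hôpital's rule; the quotient → 0.
Limit = 0.

Final answer: 0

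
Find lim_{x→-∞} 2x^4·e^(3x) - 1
The product is a 0·∞ indeterminate form at x → -∞.
Rewrite the product as 2x^4 / e^(-3x) (an ∞/∞ form) and apply L'Hôpital, or use the standard hierarchy e^(3|x|) ≫ |x^4| as x → -∞.
The indeterminate product → 0, so the limit = -1.

Final answer: -1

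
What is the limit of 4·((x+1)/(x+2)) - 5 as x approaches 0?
Direct substitution at x = 0 gives -3.

Final answer: -3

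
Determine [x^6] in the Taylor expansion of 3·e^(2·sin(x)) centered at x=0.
Expand to order 6: 3·e^(2·sin(x)) = -4·x^6/5 - 23·x^5/20 + 3·x^3 + 6·x^2 + 6·x + 3 + O(x^7).
The coefficient of x^6 is -4/5.

Final answer: -4/5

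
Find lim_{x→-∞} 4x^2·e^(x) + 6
The product is a 0·∞ indeterminate form at x → -∞.
Rewrite the product as 4x^2 / e^(-x) (an ∞/∞ form) and apply L'Hôpital, or use the standard hierarchy e^(|x|) ≫ |x^2| as x → -∞.
The indeterminate product → 0, so the limit = 6.

Final answer: 6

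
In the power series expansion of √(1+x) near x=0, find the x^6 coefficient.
Expand to order 6: √(1+x) = -21·x^6/1024 + 7·x^5/256 - 5·x^4/128 + x^3/16 - x^2/8 + x/2 + 1 + O(x^7).
The coefficient of x^6 is -21/1024.

Final answer: -21/1024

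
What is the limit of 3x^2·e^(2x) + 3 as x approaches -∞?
The product is a 0·∞ indeterminate form at x → -∞.
Rewrite the product as 3x^2 / e^(-2x) (an ∞/∞ form) and apply L'Hôpital, or use the standard hierarchy e^(2|x|) ≫ |x^2| as x → -∞.
The indeterminate product → 0, so the limit = 3.

Final answer: 3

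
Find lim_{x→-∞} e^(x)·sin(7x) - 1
Evaluate the dominant behaviour as x → -∞; each term tends to a finite value or vanishes.
Limit = -1.

Final answer: -1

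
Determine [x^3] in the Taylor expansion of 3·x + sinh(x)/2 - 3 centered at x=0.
Expand to order 3: 3·x + sinh(x)/2 - 3 = x^3/12 + 7·x/2 - 3 + O(x^4).
The coefficient of x^3 is 1/12.

Final answer: 1/12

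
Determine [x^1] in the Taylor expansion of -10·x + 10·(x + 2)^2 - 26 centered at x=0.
Expand to order 1: -10·x + 10·(x + 2)^2 - 26 = 30·x + 14 + O(x^2).
The coefficient of x^1 is 30.

Final answer: 30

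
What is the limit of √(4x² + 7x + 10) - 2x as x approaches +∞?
As x → +∞: multiply by the conjugate to get (7x+10)/(√(4x²+7x+10)+2x); the denominator ~ 4x, so the limit is 7/4.
Limit = 7/4.

Final answer: 7/4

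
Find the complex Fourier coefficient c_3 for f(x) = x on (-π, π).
Compute the real Fourier coefficients first: a_3 = 0, b_3 = 2/3.
Then c_3 = (a_3 − i·b_3)/2 = -i/3.

Final answer: -i/3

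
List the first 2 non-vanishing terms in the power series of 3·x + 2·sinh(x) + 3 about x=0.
5·x + 3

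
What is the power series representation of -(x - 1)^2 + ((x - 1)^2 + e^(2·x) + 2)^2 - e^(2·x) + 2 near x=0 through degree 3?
28·x^3/3 + 21·x^2 + 16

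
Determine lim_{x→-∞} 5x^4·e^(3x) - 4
The product is a 0·∞ indeterminate form at x → -∞.
Rewrite the product as 5x^4 / e^(-3x) (an ∞/∞ form) and apply L'Hôpital, or use the standard hierarchy e^(3|x|) ≫ |x^4| as x → -∞.
The indeterminate product → 0, so the limit = -4.

Final answer: -4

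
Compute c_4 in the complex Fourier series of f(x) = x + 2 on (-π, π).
Compute the real Fourier coefficients first: a_4 = 0, b_4 = -1/2.
Then c_4 = (a_4 − i·b_4)/2 = i/4.

Final answer: i/4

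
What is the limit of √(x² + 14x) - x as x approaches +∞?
This is an ∞ − ∞ indeterminate form.
Multiply and divide by the conjugate √(x²+14x) + x; the x² terms cancel, leaving (14x)/(√(x²+14x)+x) → 14/2 = 7.
Limit = 7.

Final answer: 7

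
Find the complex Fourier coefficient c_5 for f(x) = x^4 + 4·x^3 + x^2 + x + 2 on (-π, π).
Compute the real Fourier coefficients first: a_5 = -8·π^2/25 - 52/625, b_5 = 2/125 + 8·π^2/5.
Then c_5 = (a_5 − i·b_5)/2 = -4·π^2/25 - 26/625 - 4·i·π^2/5 - i/125.

Final answer: -4·π^2/25 - 26/625 - 4·i·π^2/5 - i/125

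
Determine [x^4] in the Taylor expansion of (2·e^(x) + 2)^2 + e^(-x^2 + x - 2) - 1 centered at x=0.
Expand to order 4: (2·e^(x) + 2)^2 + e^(-x^2 + x - 2) - 1 = x^4·(e^(-2)/24 + 3) + x^3·(20/3 - 5·e^(-2)/6) + x^2·(12 - e^(-2)/2) + x·(e^(-2) + 16) + e^(-2) + 15 + O(x^5).
The coefficient of x^4 is e^(-2)/24 + 3.

Final answer: e^(-2)/24 + 3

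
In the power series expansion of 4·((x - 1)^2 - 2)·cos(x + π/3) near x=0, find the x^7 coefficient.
Expand to order 7: 4·((x - 1)^2 - 2)·cos(x + π/3) = x^7·(1/180 - 43·√(3)/2520) + x^6·(√(3)/30 + 31/360) + x^5·(-1/6 + 7·√(3)/20) + x^4·(-2·√(3)/3 - 13/12) + x^3·(2 - 7·√(3)/3) + x^2·(3 + 4·√(3)) + x·(-4 + 2·√(3)) - 2 + O(x^8).
The coefficient of x^7 is 1/180 - 43·√(3)/2520.

Final answer: 1/180 - 43·√(3)/2520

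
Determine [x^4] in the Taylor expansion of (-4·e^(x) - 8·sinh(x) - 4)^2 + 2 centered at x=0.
Expand to order 4: (-4·e^(x) - 8·sinh(x) - 4)^2 + 2 = 164·x^4/3 + 80·x^3 + 176·x^2 + 192·x + 66 + O(x^5).
The coefficient of x^4 is 164/3.

Final answer: 164/3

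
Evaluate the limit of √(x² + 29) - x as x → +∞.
This is an ∞ − ∞ indeterminate form.
Multiply and divide by the conjugate √(x²+29) + x; the x² terms cancel, leaving 29/(√(x²+29)+x) → 0.
Limit = 0.

Final answer: 0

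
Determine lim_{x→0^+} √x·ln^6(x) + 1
The product is a 0·∞ indeterminate form at x → 0⁺.
Rewrite the product as ln^6(x) / x^(-1/2) and apply L'Hôpital, or use the standard hierarchy x^(-1/2) ≫ |ln x|^6 as x → 0⁺.
The indeterminate product → 0, so the limit = 1.

Final answer: 1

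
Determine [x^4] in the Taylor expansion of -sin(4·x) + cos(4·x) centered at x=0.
Expand to order 4: -sin(4·x) + cos(4·x) = 32·x^4/3 + 32·x^3/3 - 8·x^2 - 4·x + 1 + O(x^5).
The coefficient of x^4 is 32/3.

Final answer: 32/3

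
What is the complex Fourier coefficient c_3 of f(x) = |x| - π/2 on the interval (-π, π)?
Compute the real Fourier coefficients first: a_3 = -4/(9·π), b_3 = 0.
Then c_3 = (a_3 − i·b_3)/2 = -2/(9·π).

Final answer: -2/(9·π)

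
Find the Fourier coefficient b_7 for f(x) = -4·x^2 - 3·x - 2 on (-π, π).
b_7 = (1/π) ∫_{-π}^{π} f(x)·sin(7x) dx.
Evaluate the integral (use parity and integration by parts as needed): b_7 = -6/7.

Final answer: -6/7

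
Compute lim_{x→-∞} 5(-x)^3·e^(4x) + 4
The product is a 0·∞ indeterminate form at x → -∞.
Rewrite the product as 5(-x)^3 / e^(-4x) (an ∞/∞ form) and apply L'Hôpital, or use the standard hierarchy e^(4|x|) ≫ |(-x)^3| as x → -∞.
The indeterminate product → 0, so the limit = 4.

Final answer: 4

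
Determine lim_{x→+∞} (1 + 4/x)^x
As x → +∞: this is the defining limit (1 + 4/x)^x → e^4.
Limit = e^(4).

Final answer: e^(4)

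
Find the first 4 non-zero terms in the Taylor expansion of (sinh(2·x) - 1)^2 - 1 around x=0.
16·x^4/3 - 8·x^3/3 + 4·x^2 - 4·x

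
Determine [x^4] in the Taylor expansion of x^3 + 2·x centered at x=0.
Expand to order 4: x^3 + 2·x = x^3 + 2·x + O(x^5).
The coefficient of x^4 is 0.

Final answer: 0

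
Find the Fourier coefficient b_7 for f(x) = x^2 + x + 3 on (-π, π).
b_7 = (1/π) ∫_{-π}^{π} f(x)·sin(7x) dx.
Evaluate the integral (use parity and integration by parts as needed): b_7 = 2/7.

Final answer: 2/7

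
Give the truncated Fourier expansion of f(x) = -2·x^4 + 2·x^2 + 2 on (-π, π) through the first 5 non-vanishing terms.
(-104 + 16·π^2)·cos(x) + (8 - 4·π^2)·cos(2·x) + (-56/27 + 16·π^2/9)·cos(3·x) + (7/8 - π^2)·cos(4·x) - 2·π^4/5 + 2 + 2·π^2/3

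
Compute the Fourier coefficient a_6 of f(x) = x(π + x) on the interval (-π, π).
a_6 = (1/π) ∫_{-π}^{π} f(x)·cos(6x) dx.
Evaluate the integral (use parity and integration by parts as needed): a_6 = 1/9.

Final answer: 1/9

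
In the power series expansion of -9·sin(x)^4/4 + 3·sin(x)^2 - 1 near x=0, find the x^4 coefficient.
Expand to order 4: -9·sin(x)^4/4 + 3·sin(x)^2 - 1 = -13·x^4/4 + 3·x^2 - 1 + O(x^5).
The coefficient of x^4 is -13/4.

Final answer: -13/4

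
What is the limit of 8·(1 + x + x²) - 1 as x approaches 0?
Direct substitution at x = 0 gives 7.

Final answer: 7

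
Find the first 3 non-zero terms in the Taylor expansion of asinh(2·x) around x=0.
12·x^5/5 - 4·x^3/3 + 2·x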